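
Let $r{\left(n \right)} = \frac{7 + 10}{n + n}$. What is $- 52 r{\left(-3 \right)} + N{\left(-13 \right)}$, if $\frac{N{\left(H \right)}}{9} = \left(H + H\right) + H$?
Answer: $- \frac{611}{3} \approx -203.67$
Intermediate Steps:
$r{\left(n \right)} = \frac{17}{2 n}$
$N{\left(H \right)} = 27 H$ ($N{\left(H \right)} = 9 \left(\left(H + H\right) + H\right) = 9 \left(2 H + H\right) = 9 \cdot 3 H = 27 H$)
$- 52 r{\left(-3 \right)} + N{\left(-13 \right)} = - 52 \frac{17}{2 \left(-3\right)} + 27 \left(-13\right) = - 52 \cdot \frac{17}{2} \left(- \frac{1}{3}\right) - 351 = \left(-52\right) \left(- \frac{17}{6}\right) - 351 = \frac{442}{3} - 351 = - \frac{611}{3}$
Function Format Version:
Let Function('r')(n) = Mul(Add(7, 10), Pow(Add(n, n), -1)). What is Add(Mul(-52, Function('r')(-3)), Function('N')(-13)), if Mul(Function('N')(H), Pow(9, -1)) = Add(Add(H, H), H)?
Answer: Rational(-611, 3) ≈ -203.67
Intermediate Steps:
Function('r')(n) = Mul(Rational(17, 2), Pow(n, -1)) (Function('r')(n) = Mul(17, Pow(Mul(2, n), -1)) = Mul(17, Mul(Rational(1, 2), Pow(n, -1))) = Mul(Rational(17, 2), Pow(n, -1)))
Function('N')(H) = Mul(27, H) (Function('N')(H) = Mul(9, Add(Add(H, H), H)) = Mul(9, Add(Mul(2, H), H)) = Mul(9, Mul(3, H)) = Mul(27, H))
Add(Mul(-52, Function('r')(-3)), Function('N')(-13)) = Add(Mul(-52, Mul(Rational(17, 2), Pow(-3, -1))), Mul(27, -13)) = Add(Mul(-52, Mul(Rational(17, 2), Rational(-1, 3))), -351) = Add(Mul(-52, Rational(-17, 6)), -351) = Add(Rational(442, 3), -351) = Rational(-611, 3)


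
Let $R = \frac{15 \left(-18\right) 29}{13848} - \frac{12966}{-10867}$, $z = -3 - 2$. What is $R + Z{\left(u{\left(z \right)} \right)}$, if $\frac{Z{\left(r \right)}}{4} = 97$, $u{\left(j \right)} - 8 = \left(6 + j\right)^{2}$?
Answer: $\frac{9747186061}{25081036} \approx 388.63$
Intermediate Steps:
$z = -5$
$u{\left(j \right)} = 8 + \left(6 + j\right)^{2}$
$Z{\left(r \right)} = 388$ ($Z{\left(r \right)} = 4 \cdot 97 = 388$)
$R = \frac{15744093}{25081036}$ ($R = \left(-270\right) 29 \cdot \frac{1}{13848} - - \frac{12966}{10867} = \left(-7830\right) \frac{1}{13848} + \frac{12966}{10867} = - \frac{1305}{2308} + \frac{12966}{10867} = \frac{15744093}{25081036} \approx 0.62773$)
$R + Z{\left(u{\left(z \right)} \right)} = \frac{15744093}{25081036} + 388 = \frac{9747186061}{25081036}$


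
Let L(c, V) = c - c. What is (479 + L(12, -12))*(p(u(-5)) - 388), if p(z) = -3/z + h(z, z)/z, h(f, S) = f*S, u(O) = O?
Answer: -939798/5 ≈ -1.8796e+5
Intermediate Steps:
L(c, V) = 0
h(f, S) = S*f
p(z) = z - 3/z (p(z) = -3/z + (z*z)/z = -3/z + z²/z = -3/z + z = z - 3/z)
(479 + L(12, -12))*(p(u(-5)) - 388) = (479 + 0)*((-5 - 3/(-5)) - 388) = 479*((-5 - 3*(-⅕)) - 388) = 479*((-5 + ⅗) - 388) = 479*(-22/5 - 388) = 479*(-1962/5) = -939798/5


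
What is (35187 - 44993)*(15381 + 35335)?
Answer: -497321096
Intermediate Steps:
(35187 - 44993)*(15381 + 35335) = -9806*50716 = -497321096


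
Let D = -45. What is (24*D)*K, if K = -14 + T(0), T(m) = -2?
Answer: 17280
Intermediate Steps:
K = -16 (K = -14 - 2 = -16)
(24*D)*K = (24*(-45))*(-16) = -1080*(-16) = 17280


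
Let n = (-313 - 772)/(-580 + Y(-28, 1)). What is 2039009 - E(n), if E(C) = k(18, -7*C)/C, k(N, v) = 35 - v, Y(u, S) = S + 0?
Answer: 63208483/31 ≈ 2.0390e+6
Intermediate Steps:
Y(u, S) = S
n = 1085/579 (n = (-313 - 772)/(-580 + 1) = -1085/(-579) = -1085*(-1/579) = 1085/579 ≈ 1.8739)
E(C) = (35 + 7*C)/C (E(C) = (35 - (-7)*C)/C = (35 + 7*C)/C)
2039009 - E(n) = 2039009 - (7 + 35/(1085/579)) = 2039009 - (7 + 35*(579/1085)) = 2039009 - (7 + 579/31) = 2039009 - 1*796/31 = 2039009 - 796/31 = 63208483/31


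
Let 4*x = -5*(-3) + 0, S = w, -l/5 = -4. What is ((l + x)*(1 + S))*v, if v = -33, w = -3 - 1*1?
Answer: 9405/4 ≈ 2351.3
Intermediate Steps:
w = -4 (w = -3 - 1 = -4)
l = 20 (l = -5*(-4) = 20)
S = -4
x = 15/4 (x = (-5*(-3) + 0)/4 = (15 + 0)/4 = (¼)*15 = 15/4 ≈ 3.7500)
((l + x)*(1 + S))*v = ((20 + 15/4)*(1 - 4))*(-33) = ((95/4)*(-3))*(-33) = -285/4*(-33) = 9405/4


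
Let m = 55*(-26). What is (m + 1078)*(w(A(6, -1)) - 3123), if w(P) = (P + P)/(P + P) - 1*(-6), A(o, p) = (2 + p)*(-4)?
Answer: 1096832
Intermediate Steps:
A(o, p) = -8 - 4*p
m = -1430
w(P) = 7 (w(P) = (2*P)/((2*P)) + 6 = (2*P)*(1/(2*P)) + 6 = 1 + 6 = 7)
(m + 1078)*(w(A(6, -1)) - 3123) = (-1430 + 1078)*(7 - 3123) = -352*(-3116) = 1096832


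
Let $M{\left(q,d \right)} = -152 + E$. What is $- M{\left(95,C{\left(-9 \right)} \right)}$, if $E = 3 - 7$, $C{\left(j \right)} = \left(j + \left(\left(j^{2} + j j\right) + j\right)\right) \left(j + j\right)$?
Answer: $156$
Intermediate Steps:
$C{\left(j \right)} = 2 j \left(2 j + 2 j^{2}\right)$ ($C{\left(j \right)} = \left(j + \left(\left(j^{2} + j^{2}\right) + j\right)\right) 2 j = \left(j + \left(2 j^{2} + j\right)\right) 2 j = \left(j + \left(j + 2 j^{2}\right)\right) 2 j = \left(2 j + 2 j^{2}\right) 2 j = 2 j \left(2 j + 2 j^{2}\right)$)
$E = -4$ ($E = 3 - 7 = -4$)
$M{\left(q,d \right)} = -156$ ($M{\left(q,d \right)} = -152 - 4 = -156$)
$- M{\left(95,C{\left(-9 \right)} \right)} = \left(-1\right) \left(-156\right) = 156$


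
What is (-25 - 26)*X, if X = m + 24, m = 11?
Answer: -1785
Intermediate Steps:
X = 35 (X = 11 + 24 = 35)
(-25 - 26)*X = (-25 - 26)*35 = -51*35 = -1785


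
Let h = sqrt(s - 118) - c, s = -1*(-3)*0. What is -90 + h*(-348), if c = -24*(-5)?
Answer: 41670 - 348*I*sqrt(118) ≈ 41670.0 - 3780.2*I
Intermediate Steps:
s = 0 (s = 3*0 = 0)
c = 120
h = -120 + I*sqrt(118) (h = sqrt(0 - 118) - 1*120 = sqrt(-118) - 120 = I*sqrt(118) - 120 = -120 + I*sqrt(118) ≈ -120.0 + 10.863*I)
-90 + h*(-348) = -90 + (-120 + I*sqrt(118))*(-348) = -90 + (41760 - 348*I*sqrt(118)) = 41670 - 348*I*sqrt(118)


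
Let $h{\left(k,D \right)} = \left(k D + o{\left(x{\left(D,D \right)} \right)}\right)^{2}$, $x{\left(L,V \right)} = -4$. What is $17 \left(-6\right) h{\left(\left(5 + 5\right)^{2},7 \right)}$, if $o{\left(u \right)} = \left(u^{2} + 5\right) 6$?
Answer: $-69592152$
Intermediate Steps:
$o{\left(u \right)} = 30 + 6 u^{2}$ ($o{\left(u \right)} = \left(5 + u^{2}\right) 6 = 30 + 6 u^{2}$)
$h{\left(k,D \right)} = \left(126 + D k\right)^{2}$ ($h{\left(k,D \right)} = \left(k D + \left(30 + 6 \left(-4\right)^{2}\right)\right)^{2} = \left(D k + \left(30 + 6 \cdot 16\right)\right)^{2} = \left(D k + \left(30 + 96\right)\right)^{2} = \left(D k + 126\right)^{2} = \left(126 + D k\right)^{2}$)
$17 \left(-6\right) h{\left(\left(5 + 5\right)^{2},7 \right)} = 17 \left(-6\right) \left(126 + 7 \left(5 + 5\right)^{2}\right)^{2} = - 102 \left(126 + 7 \cdot 10^{2}\right)^{2} = - 102 \left(126 + 7 \cdot 100\right)^{2} = - 102 \left(126 + 700\right)^{2} = - 102 \cdot 826^{2} = \left(-102\right) 682276 = -69592152$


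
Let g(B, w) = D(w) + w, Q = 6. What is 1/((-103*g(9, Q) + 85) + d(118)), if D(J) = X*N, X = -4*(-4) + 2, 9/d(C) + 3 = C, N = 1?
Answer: -115/274496 ≈ -0.00041895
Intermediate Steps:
d(C) = 9/(-3 + C)
X = 18 (X = 16 + 2 = 18)
D(J) = 18 (D(J) = 18*1 = 18)
g(B, w) = 18 + w
1/((-103*g(9, Q) + 85) + d(118)) = 1/((-103*(18 + 6) + 85) + 9/(-3 + 118)) = 1/((-103*24 + 85) + 9/115) = 1/((-2472 + 85) + 9*(1/115)) = 1/(-2387 + 9/115) = 1/(-274496/115) = -115/274496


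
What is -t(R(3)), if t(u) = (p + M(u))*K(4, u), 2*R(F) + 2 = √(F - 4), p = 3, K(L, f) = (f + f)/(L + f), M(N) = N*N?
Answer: 133/74 - 82*I/37 ≈ 1.7973 - 2.2162*I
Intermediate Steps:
M(N) = N²
K(L, f) = 2*f/(L + f) (K(L, f) = (2*f)/(L + f) = 2*f/(L + f))
R(F) = -1 + √(-4 + F)/2 (R(F) = -1 + √(F - 4)/2 = -1 + √(-4 + F)/2)
t(u) = 2*u*(3 + u²)/(4 + u) (t(u) = (3 + u²)*(2*u/(4 + u)) = 2*u*(3 + u²)/(4 + u))
-t(R(3)) = -2*(-1 + √(-4 + 3)/2)*(3 + (-1 + √(-4 + 3)/2)²)/(4 + (-1 + √(-4 + 3)/2)) = -2*(-1 + √(-1)/2)*(3 + (-1 + √(-1)/2)²)/(4 + (-1 + √(-1)/2)) = -2*(-1 + I/2)*(3 + (-1 + I/2)²)/(4 + (-1 + I/2)) = -2*(-1 + I/2)*(3 + (-1 + I/2)²)/(3 + I/2) = -2*(-1 + I/2)*4*(3 - I/2)/37*(3 + (-1 + I/2)²) = -8*(-1 + I/2)*(3 + (-1 + I/2)²)*(3 - I/2)/37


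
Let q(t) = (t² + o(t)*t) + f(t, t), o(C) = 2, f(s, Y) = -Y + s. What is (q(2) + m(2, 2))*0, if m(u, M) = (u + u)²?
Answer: 0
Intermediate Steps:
f(s, Y) = s - Y
m(u, M) = 4*u² (m(u, M) = (2*u)² = 4*u²)
q(t) = t² + 2*t (q(t) = (t² + 2*t) + (t - t) = (t² + 2*t) + 0 = t² + 2*t)
(q(2) + m(2, 2))*0 = (2*(2 + 2) + 4*2²)*0 = (2*4 + 4*4)*0 = (8 + 16)*0 = 24*0 = 0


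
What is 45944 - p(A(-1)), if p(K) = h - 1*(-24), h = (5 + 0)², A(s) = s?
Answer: 45895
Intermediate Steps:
h = 25 (h = 5² = 25)
p(K) = 49 (p(K) = 25 - 1*(-24) = 25 + 24 = 49)
45944 - p(A(-1)) = 45944 - 1*49 = 45944 - 49 = 45895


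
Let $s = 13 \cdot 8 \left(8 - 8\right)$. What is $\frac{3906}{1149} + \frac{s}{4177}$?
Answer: $\frac{1302}{383} \approx 3.3995$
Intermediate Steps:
$s = 0$ ($s = 104 \left(8 - 8\right) = 104 \cdot 0 = 0$)
$\frac{3906}{1149} + \frac{s}{4177} = \frac{3906}{1149} + \frac{0}{4177} = 3906 \cdot \frac{1}{1149} + 0 \cdot \frac{1}{4177} = \frac{1302}{383} + 0 = \frac{1302}{383}$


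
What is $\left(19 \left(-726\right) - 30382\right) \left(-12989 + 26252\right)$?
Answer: $-585906288$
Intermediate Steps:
$\left(19 \left(-726\right) - 30382\right) \left(-12989 + 26252\right) = \left(-13794 - 30382\right) 13263 = \left(-44176\right) 13263 = -585906288$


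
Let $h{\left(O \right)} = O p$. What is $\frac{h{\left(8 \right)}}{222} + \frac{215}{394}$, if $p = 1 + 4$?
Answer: $\frac{31745}{43734} \approx 0.72587$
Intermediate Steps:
$p = 5$
$h{\left(O \right)} = 5 O$ ($h{\left(O \right)} = O 5 = 5 O$)
$\frac{h{\left(8 \right)}}{222} + \frac{215}{394} = \frac{5 \cdot 8}{222} + \frac{215}{394} = 40 \cdot \frac{1}{222} + 215 \cdot \frac{1}{394} = \frac{20}{111} + \frac{215}{394} = \frac{31745}{43734}$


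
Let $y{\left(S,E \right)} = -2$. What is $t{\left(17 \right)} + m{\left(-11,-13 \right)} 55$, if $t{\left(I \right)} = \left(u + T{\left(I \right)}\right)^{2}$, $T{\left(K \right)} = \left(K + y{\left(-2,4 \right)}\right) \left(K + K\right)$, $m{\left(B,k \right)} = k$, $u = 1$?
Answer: $260406$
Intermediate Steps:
$T{\left(K \right)} = 2 K \left(-2 + K\right)$ ($T{\left(K \right)} = \left(K - 2\right) \left(K + K\right) = \left(-2 + K\right) 2 K = 2 K \left(-2 + K\right)$)
$t{\left(I \right)} = \left(1 + 2 I \left(-2 + I\right)\right)^{2}$
$t{\left(17 \right)} + m{\left(-11,-13 \right)} 55 = \left(1 + 2 \cdot 17 \left(-2 + 17\right)\right)^{2} - 715 = \left(1 + 2 \cdot 17 \cdot 15\right)^{2} - 715 = \left(1 + 510\right)^{2} - 715 = 511^{2} - 715 = 261121 - 715 = 260406$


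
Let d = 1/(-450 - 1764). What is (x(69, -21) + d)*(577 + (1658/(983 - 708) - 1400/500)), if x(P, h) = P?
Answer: 4875128339/121770 ≈ 40036.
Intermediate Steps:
d = -1/2214 (d = 1/(-2214) = -1/2214 ≈ -0.00045167)
(x(69, -21) + d)*(577 + (1658/(983 - 708) - 1400/500)) = (69 - 1/2214)*(577 + (1658/(983 - 708) - 1400/500)) = 152765*(577 + (1658/275 - 1400*1/500))/2214 = 152765*(577 + (1658*(1/275) - 14/5))/2214 = 152765*(577 + (1658/275 - 14/5))/2214 = 152765*(577 + 888/275)/2214 = (152765/2214)*(159563/275) = 4875128339/121770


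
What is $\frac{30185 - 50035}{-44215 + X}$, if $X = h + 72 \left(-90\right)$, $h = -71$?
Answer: $\frac{9925}{25383} \approx 0.39101$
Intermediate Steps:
$X = -6551$ ($X = -71 + 72 \left(-90\right) = -71 - 6480 = -6551$)
$\frac{30185 - 50035}{-44215 + X} = \frac{30185 - 50035}{-44215 - 6551} = - \frac{19850}{-50766} = \left(-19850\right) \left(- \frac{1}{50766}\right) = \frac{9925}{25383}$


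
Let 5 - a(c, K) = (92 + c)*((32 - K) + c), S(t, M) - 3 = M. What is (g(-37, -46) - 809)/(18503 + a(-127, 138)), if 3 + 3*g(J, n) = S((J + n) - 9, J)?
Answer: -352/4437 ≈ -0.079333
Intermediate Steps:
S(t, M) = 3 + M
g(J, n) = J/3 (g(J, n) = -1 + (3 + J)/3 = -1 + (1 + J/3) = J/3)
a(c, K) = 5 - (92 + c)*(32 + c - K) (a(c, K) = 5 - (92 + c)*((32 - K) + c) = 5 - (92 + c)*(32 + c - K))
(g(-37, -46) - 809)/(18503 + a(-127, 138)) = ((1/3)*(-37) - 809)/(18503 + (-2939 - 1*(-127)**2 - 124*(-127) + 92*138 + 138*(-127))) = (-37/3 - 809)/(18503 + (-2939 - 1*16129 + 15748 + 12696 - 17526)) = -2464/(3*(18503 + (-2939 - 16129 + 15748 + 12696 - 17526))) = -2464/(3*(18503 - 8150)) = -2464/3/10353 = -2464/3*1/10353 = -352/4437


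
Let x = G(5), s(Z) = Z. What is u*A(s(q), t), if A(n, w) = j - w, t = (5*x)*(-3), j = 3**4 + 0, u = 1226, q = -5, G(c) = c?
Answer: 191256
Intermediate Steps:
x = 5
j = 81 (j = 81 + 0 = 81)
t = -75 (t = (5*5)*(-3) = 25*(-3) = -75)
A(n, w) = 81 - w
u*A(s(q), t) = 1226*(81 - 1*(-75)) = 1226*(81 + 75) = 1226*156 = 191256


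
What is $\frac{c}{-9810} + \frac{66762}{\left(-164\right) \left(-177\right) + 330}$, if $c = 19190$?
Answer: $\frac{508640}{1600011} \approx 0.3179$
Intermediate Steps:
$\frac{c}{-9810} + \frac{66762}{\left(-164\right) \left(-177\right) + 330} = \frac{19190}{-9810} + \frac{66762}{\left(-164\right) \left(-177\right) + 330} = 19190 \left(- \frac{1}{9810}\right) + \frac{66762}{29028 + 330} = - \frac{1919}{981} + \frac{66762}{29358} = - \frac{1919}{981} + 66762 \cdot \frac{1}{29358} = - \frac{1919}{981} + \frac{3709}{1631} = \frac{508640}{1600011}$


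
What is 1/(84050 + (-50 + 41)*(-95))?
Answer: 1/84905 ≈ 1.1778e-5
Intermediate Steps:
1/(84050 + (-50 + 41)*(-95)) = 1/(84050 - 9*(-95)) = 1/(84050 + 855) = 1/84905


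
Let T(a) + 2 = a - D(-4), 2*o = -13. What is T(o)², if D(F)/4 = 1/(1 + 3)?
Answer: 361/4 ≈ 90.250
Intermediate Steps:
D(F) = 1 (D(F) = 4/(1 + 3) = 4/4 = 4*(¼) = 1)
o = -13/2 (o = (½)*(-13) = -13/2 ≈ -6.5000)
T(a) = -3 + a (T(a) = -2 + (a - 1*1) = -2 + (a - 1) = -2 + (-1 + a) = -3 + a)
T(o)² = (-3 - 13/2)² = (-19/2)² = 361/4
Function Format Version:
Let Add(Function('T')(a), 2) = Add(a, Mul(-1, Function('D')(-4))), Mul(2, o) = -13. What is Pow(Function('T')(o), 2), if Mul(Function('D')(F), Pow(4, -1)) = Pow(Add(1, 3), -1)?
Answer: Rational(361, 4) ≈ 90.250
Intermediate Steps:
Function('D')(F) = 1 (Function('D')(F) = Mul(4, Pow(Add(1, 3), -1)) = Mul(4, Pow(4, -1)) = Mul(4, Rational(1, 4)) = 1)
o = Rational(-13, 2) (o = Mul(Rational(1, 2), -13) = Rational(-13, 2) ≈ -6.5000)
Function('T')(a) = Add(-3, a) (Function('T')(a) = Add(-2, Add(a, Mul(-1, 1))) = Add(-2, Add(a, -1)) = Add(-2, Add(-1, a)) = Add(-3, a))
Pow(Function('T')(o), 2) = Pow(Add(-3, Rational(-13, 2)), 2) = Pow(Rational(-19, 2), 2) = Rational(361, 4)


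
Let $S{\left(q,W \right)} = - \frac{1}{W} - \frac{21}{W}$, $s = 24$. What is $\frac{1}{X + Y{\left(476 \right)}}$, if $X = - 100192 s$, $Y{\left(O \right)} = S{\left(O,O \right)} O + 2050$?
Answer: $- \frac{1}{2402580} \approx -4.1622 \cdot 10^{-7}$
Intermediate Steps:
$S{\left(q,W \right)} = - \frac{22}{W}$
$Y{\left(O \right)} = 2028$ ($Y{\left(O \right)} = - \frac{22}{O} O + 2050 = -22 + 2050 = 2028$)
$X = -2404608$ ($X = \left(-100192\right) 24 = -2404608$)
$\frac{1}{X + Y{\left(476 \right)}} = \frac{1}{-2404608 + 2028} = \frac{1}{-2402580} = - \frac{1}{2402580}$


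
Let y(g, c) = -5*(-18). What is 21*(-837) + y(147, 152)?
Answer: -17487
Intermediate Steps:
y(g, c) = 90
21*(-837) + y(147, 152) = 21*(-837) + 90 = -17577 + 90 = -17487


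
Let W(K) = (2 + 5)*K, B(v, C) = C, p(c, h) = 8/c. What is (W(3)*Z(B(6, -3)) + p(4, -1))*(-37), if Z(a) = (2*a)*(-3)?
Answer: -14060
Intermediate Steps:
Z(a) = -6*a
W(K) = 7*K
(W(3)*Z(B(6, -3)) + p(4, -1))*(-37) = ((7*3)*(-6*(-3)) + 8/4)*(-37) = (21*18 + 8*(1/4))*(-37) = (378 + 2)*(-37) = 380*(-37) = -14060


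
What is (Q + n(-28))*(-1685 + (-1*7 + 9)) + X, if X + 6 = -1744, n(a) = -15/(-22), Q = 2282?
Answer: -7687007/2 ≈ -3.8435e+6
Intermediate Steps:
n(a) = 15/22 (n(a) = -15*(-1/22) = 15/22)
X = -1750 (X = -6 - 1744 = -1750)
(Q + n(-28))*(-1685 + (-1*7 + 9)) + X = (2282 + 15/22)*(-1685 + (-1*7 + 9)) - 1750 = 50219*(-1685 + (-7 + 9))/22 - 1750 = 50219*(-1685 + 2)/22 - 1750 = (50219/22)*(-1683) - 1750 = -7683507/2 - 1750 = -7687007/2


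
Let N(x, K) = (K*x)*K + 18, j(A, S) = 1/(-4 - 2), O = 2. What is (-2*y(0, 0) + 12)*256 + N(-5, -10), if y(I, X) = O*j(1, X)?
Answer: 8282/3 ≈ 2760.7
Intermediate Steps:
j(A, S) = -1/6 (j(A, S) = 1/(-6) = -1/6)
N(x, K) = 18 + x*K**2 (N(x, K) = x*K**2 + 18 = 18 + x*K**2)
y(I, X) = -1/3 (y(I, X) = 2*(-1/6) = -1/3)
(-2*y(0, 0) + 12)*256 + N(-5, -10) = (-2*(-1/3) + 12)*256 + (18 - 5*(-10)**2) = (2/3 + 12)*256 + (18 - 5*100) = (38/3)*256 + (18 - 500) = 9728/3 - 482 = 8282/3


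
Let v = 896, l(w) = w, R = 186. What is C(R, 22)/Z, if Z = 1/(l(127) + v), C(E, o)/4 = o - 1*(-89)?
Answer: 454212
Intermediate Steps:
C(E, o) = 356 + 4*o (C(E, o) = 4*(o - 1*(-89)) = 4*(o + 89) = 4*(89 + o) = 356 + 4*o)
Z = 1/1023 (Z = 1/(127 + 896) = 1/1023 ≈ 0.00097752)
C(R, 22)/Z = (356 + 4*22)/(1/1023) = (356 + 88)*1023 = 444*1023 = 454212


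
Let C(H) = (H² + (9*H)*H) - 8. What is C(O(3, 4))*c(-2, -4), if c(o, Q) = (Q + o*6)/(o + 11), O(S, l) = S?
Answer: -1312/9 ≈ -145.78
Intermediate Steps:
C(H) = -8 + 10*H² (C(H) = (H² + 9*H²) - 8 = 10*H² - 8 = -8 + 10*H²)
c(o, Q) = (Q + 6*o)/(11 + o)
C(O(3, 4))*c(-2, -4) = (-8 + 10*3²)*((-4 + 6*(-2))/(11 - 2)) = (-8 + 10*9)*((-4 - 12)/9) = (-8 + 90)*((⅑)*(-16)) = 82*(-16/9) = -1312/9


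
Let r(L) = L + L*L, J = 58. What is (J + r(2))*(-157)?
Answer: -10048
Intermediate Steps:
r(L) = L + L²
(J + r(2))*(-157) = (58 + 2*(1 + 2))*(-157) = (58 + 2*3)*(-157) = (58 + 6)*(-157) = 64*(-157) = -10048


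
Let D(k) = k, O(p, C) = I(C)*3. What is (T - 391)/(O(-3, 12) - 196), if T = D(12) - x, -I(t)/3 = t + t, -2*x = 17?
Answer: 741/824 ≈ 0.89927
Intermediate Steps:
x = -17/2 (x = -½*17 = -17/2 ≈ -8.5000)
I(t) = -6*t (I(t) = -3*(t + t) = -6*t)
O(p, C) = -18*C (O(p, C) = -6*C*3 = -18*C)
T = 41/2 (T = 12 - 1*(-17/2) = 12 + 17/2 = 41/2 ≈ 20.500)
(T - 391)/(O(-3, 12) - 196) = (41/2 - 391)/(-18*12 - 196) = -741/(2*(-216 - 196)) = -741/2/(-412) = -741/2*(-1/412) = 741/824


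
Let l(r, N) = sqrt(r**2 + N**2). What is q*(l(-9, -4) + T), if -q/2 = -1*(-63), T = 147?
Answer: -18522 - 126*sqrt(97) ≈ -19763.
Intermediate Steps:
q = -126 (q = -(-2)*(-63) = -2*63 = -126)
l(r, N) = sqrt(N**2 + r**2)
q*(l(-9, -4) + T) = -126*(sqrt((-4)**2 + (-9)**2) + 147) = -126*(sqrt(16 + 81) + 147) = -126*(sqrt(97) + 147) = -126*(147 + sqrt(97)) = -18522 - 126*sqrt(97)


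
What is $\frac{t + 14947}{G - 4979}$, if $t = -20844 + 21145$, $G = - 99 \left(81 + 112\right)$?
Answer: $- \frac{7624}{12043} \approx -0.63307$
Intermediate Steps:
$G = -19107$ ($G = \left(-99\right) 193 = -19107$)
$t = 301$
$\frac{t + 14947}{G - 4979} = \frac{301 + 14947}{-19107 - 4979} = \frac{15248}{-24086} = 15248 \left(- \frac{1}{24086}\right) = - \frac{7624}{12043}$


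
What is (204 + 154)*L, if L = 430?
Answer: 153940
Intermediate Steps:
(204 + 154)*L = (204 + 154)*430 = 358*430 = 153940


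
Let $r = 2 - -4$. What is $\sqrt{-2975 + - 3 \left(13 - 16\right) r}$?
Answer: $i \sqrt{2921} \approx 54.046 i$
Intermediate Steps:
$r = 6$ ($r = 2 + 4 = 6$)
$\sqrt{-2975 + - 3 \left(13 - 16\right) r} = \sqrt{-2975 + - 3 \left(13 - 16\right) 6} = \sqrt{-2975 + \left(-3\right) \left(-3\right) 6} = \sqrt{-2975 + 9 \cdot 6} = \sqrt{-2975 + 54} = \sqrt{-2921} = i \sqrt{2921}$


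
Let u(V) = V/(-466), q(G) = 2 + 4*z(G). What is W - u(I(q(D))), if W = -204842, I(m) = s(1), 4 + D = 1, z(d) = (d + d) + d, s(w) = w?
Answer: -95456371/466 ≈ -2.0484e+5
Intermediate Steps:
z(d) = 3*d (z(d) = 2*d + d = 3*d)
D = -3 (D = -4 + 1 = -3)
q(G) = 2 + 12*G (q(G) = 2 + 4*(3*G) = 2 + 12*G)
I(m) = 1
u(V) = -V/466 (u(V) = V*(-1/466) = -V/466)
W - u(I(q(D))) = -204842 - (-1)/466 = -204842 - 1*(-1/466) = -204842 + 1/466 = -95456371/466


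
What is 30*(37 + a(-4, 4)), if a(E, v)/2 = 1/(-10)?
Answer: 1104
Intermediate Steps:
a(E, v) = -⅕ (a(E, v) = 2/(-10) = 2*(-⅒) = -⅕)
30*(37 + a(-4, 4)) = 30*(37 - ⅕) = 30*(184/5) = 1104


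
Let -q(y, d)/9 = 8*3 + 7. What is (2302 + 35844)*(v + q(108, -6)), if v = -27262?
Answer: -1050578986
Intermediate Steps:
q(y, d) = -279 (q(y, d) = -9*(8*3 + 7) = -9*(24 + 7) = -9*31 = -279)
(2302 + 35844)*(v + q(108, -6)) = (2302 + 35844)*(-27262 - 279) = 38146*(-27541) = -1050578986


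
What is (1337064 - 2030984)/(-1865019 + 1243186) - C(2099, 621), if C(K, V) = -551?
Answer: 343323903/621833 ≈ 552.12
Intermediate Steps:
(1337064 - 2030984)/(-1865019 + 1243186) - C(2099, 621) = (1337064 - 2030984)/(-1865019 + 1243186) - 1*(-551) = -693920/(-621833) + 551 = -693920*(-1/621833) + 551 = 693920/621833 + 551 = 343323903/621833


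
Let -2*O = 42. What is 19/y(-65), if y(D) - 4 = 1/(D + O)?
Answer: 1634/343 ≈ 4.7638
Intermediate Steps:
O = -21 (O = -1/2*42 = -21)
y(D) = 4 + 1/(-21 + D) (y(D) = 4 + 1/(D - 21) = 4 + 1/(-21 + D))
19/y(-65) = 19/(((-83 + 4*(-65))/(-21 - 65))) = 19/(((-83 - 260)/(-86))) = 19/((-1/86*(-343))) = 19/(343/86) = 19*(86/343) = 1634/343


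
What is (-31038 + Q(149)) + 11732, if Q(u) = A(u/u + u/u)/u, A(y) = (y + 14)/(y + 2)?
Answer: -2876590/149 ≈ -19306.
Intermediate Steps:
A(y) = (14 + y)/(2 + y)
Q(u) = 4/u (Q(u) = ((14 + (u/u + u/u))/(2 + (u/u + u/u)))/u = ((14 + (1 + 1))/(2 + (1 + 1)))/u = ((14 + 2)/(2 + 2))/u = (16/4)/u = ((1/4)*16)/u = 4/u)
(-31038 + Q(149)) + 11732 = (-31038 + 4/149) + 11732 = -4624658/149 + 11732 = -2876590/149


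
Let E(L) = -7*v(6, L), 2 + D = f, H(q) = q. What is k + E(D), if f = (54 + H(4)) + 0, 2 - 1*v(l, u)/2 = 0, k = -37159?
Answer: -37187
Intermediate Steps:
v(l, u) = 4 (v(l, u) = 4 - 2*0 = 4 + 0 = 4)
f = 58 (f = (54 + 4) + 0 = 58 + 0 = 58)
D = 56 (D = -2 + 58 = 56)
E(L) = -28 (E(L) = -7*4 = -28)
k + E(D) = -37159 - 28 = -37187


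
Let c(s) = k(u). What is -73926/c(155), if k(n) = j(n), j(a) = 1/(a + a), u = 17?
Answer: -2513484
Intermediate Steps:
j(a) = 1/(2*a)
k(n) = 1/(2*n)
c(s) = 1/34 (c(s) = (½)/17 = (½)*(1/17) = 1/34)
-73926/c(155) = -73926/1/34 = -73926*34 = -2513484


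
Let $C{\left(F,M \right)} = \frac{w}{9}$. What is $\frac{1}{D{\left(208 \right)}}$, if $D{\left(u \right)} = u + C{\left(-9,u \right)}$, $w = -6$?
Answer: $\frac{3}{622} \approx 0.0048231$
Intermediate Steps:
$C{\left(F,M \right)} = - \frac{2}{3}$ ($C{\left(F,M \right)} = - \frac{6}{9} = \left(-6\right) \frac{1}{9} = - \frac{2}{3}$)
$D{\left(u \right)} = - \frac{2}{3} + u$ ($D{\left(u \right)} = u - \frac{2}{3} = - \frac{2}{3} + u$)
$\frac{1}{D{\left(208 \right)}} = \frac{1}{- \frac{2}{3} + 208} = \frac{1}{\frac{622}{3}} = \frac{3}{622}$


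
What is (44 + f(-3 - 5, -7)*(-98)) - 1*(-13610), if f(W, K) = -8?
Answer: 14438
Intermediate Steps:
(44 + f(-3 - 5, -7)*(-98)) - 1*(-13610) = (44 - 8*(-98)) - 1*(-13610) = (44 + 784) + 13610 = 828 + 13610 = 14438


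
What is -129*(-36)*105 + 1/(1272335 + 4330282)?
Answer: 2731948101541/5602617 ≈ 4.8762e+5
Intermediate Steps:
-129*(-36)*105 + 1/(1272335 + 4330282) = 4644*105 + 1/5602617 = 487620 + 1/5602617 = 2731948101541/5602617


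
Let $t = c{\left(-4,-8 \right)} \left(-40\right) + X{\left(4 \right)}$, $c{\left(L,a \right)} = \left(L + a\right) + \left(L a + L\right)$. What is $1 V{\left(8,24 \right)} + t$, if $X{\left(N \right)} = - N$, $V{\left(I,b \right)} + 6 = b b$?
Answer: $-74$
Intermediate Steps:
$V{\left(I,b \right)} = -6 + b^{2}$ ($V{\left(I,b \right)} = -6 + b b = -6 + b^{2}$)
$c{\left(L,a \right)} = a + 2 L + L a$ ($c{\left(L,a \right)} = \left(L + a\right) + \left(L + L a\right) = a + 2 L + L a$)
$t = -644$ ($t = \left(-8 + 2 \left(-4\right) - -32\right) \left(-40\right) - 4 = \left(-8 - 8 + 32\right) \left(-40\right) - 4 = 16 \left(-40\right) - 4 = -640 - 4 = -644$)
$1 V{\left(8,24 \right)} + t = 1 \left(-6 + 24^{2}\right) - 644 = 1 \left(-6 + 576\right) - 644 = 1 \cdot 570 - 644 = 570 - 644 = -74$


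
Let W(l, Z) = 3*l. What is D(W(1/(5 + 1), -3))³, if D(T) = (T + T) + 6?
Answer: 343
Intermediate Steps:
D(T) = 6 + 2*T (D(T) = 2*T + 6 = 6 + 2*T)
D(W(1/(5 + 1), -3))³ = (6 + 2*(3/(5 + 1)))³ = (6 + 2*(3/6))³ = (6 + 2*(3*(⅙)))³ = (6 + 2*(½))³ = (6 + 1)³ = 7³ = 343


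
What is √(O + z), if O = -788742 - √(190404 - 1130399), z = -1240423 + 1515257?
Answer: √(-513908 - I*√939995) ≈ 0.676 - 716.87*I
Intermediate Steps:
z = 274834
O = -788742 - I*√939995 (O = -788742 - √(-939995) = -788742 - I*√939995 ≈ -7.8874e+5 - 969.53*I)
√(O + z) = √((-788742 - I*√939995) + 274834) = √(-513908 - I*√939995)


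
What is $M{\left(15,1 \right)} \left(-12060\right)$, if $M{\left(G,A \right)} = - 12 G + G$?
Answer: $1989900$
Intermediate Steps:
$M{\left(G,A \right)} = - 11 G$
$M{\left(15,1 \right)} \left(-12060\right) = \left(-11\right) 15 \left(-12060\right) = \left(-165\right) \left(-12060\right) = 1989900$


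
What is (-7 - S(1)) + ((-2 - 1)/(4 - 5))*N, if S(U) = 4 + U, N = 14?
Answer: 30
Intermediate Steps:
(-7 - S(1)) + ((-2 - 1)/(4 - 5))*N = (-7 - (4 + 1)) + ((-2 - 1)/(4 - 5))*14 = (-7 - 1*5) - 3/(-1)*14 = (-7 - 5) - 3*(-1)*14 = -12 + 3*14 = -12 + 42 = 30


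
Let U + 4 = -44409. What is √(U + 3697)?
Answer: 6*I*√1131 ≈ 201.78*I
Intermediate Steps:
U = -44413 (U = -4 - 44409 = -44413)
√(U + 3697) = √(-44413 + 3697) = √(-40716) = 6*I*√1131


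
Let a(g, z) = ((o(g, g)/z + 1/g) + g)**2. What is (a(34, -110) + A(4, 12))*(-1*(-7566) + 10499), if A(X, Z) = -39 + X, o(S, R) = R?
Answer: 13923756815137/699380 ≈ 1.9909e+7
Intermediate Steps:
a(g, z) = (g + 1/g + g/z)**2 (a(g, z) = ((g/z + 1/g) + g)**2 = ((1/g + g/z) + g)**2 = (g + 1/g + g/z)**2)
(a(34, -110) + A(4, 12))*(-1*(-7566) + 10499) = ((-110 + 34**2 - 110*34**2)**2/(34**2*(-110)**2) + (-39 + 4))*(-1*(-7566) + 10499) = ((1/1156)*(1/12100)*(-110 + 1156 - 110*1156)**2 - 35)*(7566 + 10499) = ((1/1156)*(1/12100)*(-110 + 1156 - 127160)**2 - 35)*18065 = ((1/1156)*(1/12100)*(-126114)**2 - 35)*18065 = ((1/1156)*(1/12100)*15904740996 - 35)*18065 = (3976185249/3496900 - 35)*18065 = (3853793749/3496900)*18065 = 13923756815137/699380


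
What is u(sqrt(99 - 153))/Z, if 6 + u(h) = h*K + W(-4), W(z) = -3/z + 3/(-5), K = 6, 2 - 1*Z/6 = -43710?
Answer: -39/1748480 + 3*I*sqrt(6)/43712 ≈ -2.2305e-5 + 0.00016811*I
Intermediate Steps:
Z = 262272 (Z = 12 - 6*(-43710) = 12 + 262260 = 262272)
W(z) = -3/5 - 3/z (W(z) = -3/z + 3*(-1/5) = -3/z - 3/5 = -3/5 - 3/z)
u(h) = -117/20 + 6*h (u(h) = -6 + (h*6 + (-3/5 - 3/(-4))) = -6 + (6*h + (-3/5 - 3*(-1/4))) = -6 + (6*h + (-3/5 + 3/4)) = -6 + (6*h + 3/20) = -6 + (3/20 + 6*h) = -117/20 + 6*h)
u(sqrt(99 - 153))/Z = (-117/20 + 6*sqrt(99 - 153))/262272 = (-117/20 + 6*sqrt(-54))*(1/262272) = (-117/20 + 6*(3*I*sqrt(6)))*(1/262272) = (-117/20 + 18*I*sqrt(6))*(1/262272) = -39/1748480 + 3*I*sqrt(6)/43712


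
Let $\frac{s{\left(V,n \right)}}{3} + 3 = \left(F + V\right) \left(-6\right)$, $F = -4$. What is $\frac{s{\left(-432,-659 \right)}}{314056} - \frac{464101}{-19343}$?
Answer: $\frac{145905333433}{6074785208} \approx 24.018$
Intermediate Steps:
$s{\left(V,n \right)} = 63 - 18 V$ ($s{\left(V,n \right)} = -9 + 3 \left(-4 + V\right) \left(-6\right) = -9 + 3 \left(24 - 6 V\right) = -9 - \left(-72 + 18 V\right) = 63 - 18 V$)
$\frac{s{\left(-432,-659 \right)}}{314056} - \frac{464101}{-19343} = \frac{63 - -7776}{314056} - \frac{464101}{-19343} = \left(63 + 7776\right) \frac{1}{314056} - - \frac{464101}{19343} = 7839 \cdot \frac{1}{314056} + \frac{464101}{19343} = \frac{7839}{314056} + \frac{464101}{19343} = \frac{145905333433}{6074785208}$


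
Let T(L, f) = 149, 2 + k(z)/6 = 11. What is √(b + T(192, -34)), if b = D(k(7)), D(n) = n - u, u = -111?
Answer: √314 ≈ 17.720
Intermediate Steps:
k(z) = 54 (k(z) = -12 + 6*11 = -12 + 66 = 54)
D(n) = 111 + n (D(n) = n - 1*(-111) = n + 111 = 111 + n)
b = 165 (b = 111 + 54 = 165)
√(b + T(192, -34)) = √(165 + 149) = √314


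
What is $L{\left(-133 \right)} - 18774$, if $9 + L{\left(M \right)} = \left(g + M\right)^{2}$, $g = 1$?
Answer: $-1359$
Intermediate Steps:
$L{\left(M \right)} = -9 + \left(1 + M\right)^{2}$
$L{\left(-133 \right)} - 18774 = \left(-9 + \left(1 - 133\right)^{2}\right) - 18774 = \left(-9 + \left(-132\right)^{2}\right) - 18774 = \left(-9 + 17424\right) - 18774 = 17415 - 18774 = -1359$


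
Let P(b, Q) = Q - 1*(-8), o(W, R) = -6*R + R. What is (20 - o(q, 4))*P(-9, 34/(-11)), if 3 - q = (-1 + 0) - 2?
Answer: 2160/11 ≈ 196.36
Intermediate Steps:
q = 6 (q = 3 - ((-1 + 0) - 2) = 3 - (-1 - 2) = 3 - 1*(-3) = 3 + 3 = 6)
o(W, R) = -5*R
P(b, Q) = 8 + Q (P(b, Q) = Q + 8 = 8 + Q)
(20 - o(q, 4))*P(-9, 34/(-11)) = (20 - (-5)*4)*(8 + 34/(-11)) = (20 - 1*(-20))*(8 + 34*(-1/11)) = (20 + 20)*(8 - 34/11) = 40*(54/11) = 2160/11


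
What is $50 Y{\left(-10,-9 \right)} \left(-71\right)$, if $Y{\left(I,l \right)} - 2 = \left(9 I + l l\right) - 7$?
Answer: $49700$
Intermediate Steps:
$Y{\left(I,l \right)} = -5 + l^{2} + 9 I$ ($Y{\left(I,l \right)} = 2 - \left(7 - 9 I - l l\right) = 2 - \left(7 - l^{2} - 9 I\right) = 2 + \left(-7 + l^{2} + 9 I\right) = -5 + l^{2} + 9 I$)
$50 Y{\left(-10,-9 \right)} \left(-71\right) = 50 \left(-5 + \left(-9\right)^{2} + 9 \left(-10\right)\right) \left(-71\right) = 50 \left(-5 + 81 - 90\right) \left(-71\right) = 50 \left(-14\right) \left(-71\right) = \left(-700\right) \left(-71\right) = 49700$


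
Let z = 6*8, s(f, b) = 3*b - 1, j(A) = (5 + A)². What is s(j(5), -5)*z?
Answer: -768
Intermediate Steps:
s(f, b) = -1 + 3*b
z = 48
s(j(5), -5)*z = (-1 + 3*(-5))*48 = (-1 - 15)*48 = -16*48 = -768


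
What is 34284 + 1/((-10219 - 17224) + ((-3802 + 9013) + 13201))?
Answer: 309618803/9031 ≈ 34284.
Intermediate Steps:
34284 + 1/((-10219 - 17224) + ((-3802 + 9013) + 13201)) = 34284 + 1/(-27443 + (5211 + 13201)) = 34284 + 1/(-27443 + 18412) = 34284 + 1/(-9031) = 34284 - 1/9031 = 309618803/9031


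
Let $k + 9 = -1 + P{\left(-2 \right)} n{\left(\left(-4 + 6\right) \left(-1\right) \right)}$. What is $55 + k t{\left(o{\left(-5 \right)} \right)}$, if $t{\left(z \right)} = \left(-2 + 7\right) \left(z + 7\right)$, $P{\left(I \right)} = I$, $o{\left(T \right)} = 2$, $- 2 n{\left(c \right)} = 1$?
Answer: $-350$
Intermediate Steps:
$n{\left(c \right)} = - \frac{1}{2}$ ($n{\left(c \right)} = \left(- \frac{1}{2}\right) 1 = - \frac{1}{2}$)
$k = -9$ ($k = -9 - 0 = -9 + \left(-1 + 1\right) = -9 + 0 = -9$)
$t{\left(z \right)} = 35 + 5 z$ ($t{\left(z \right)} = 5 \left(7 + z\right) = 35 + 5 z$)
$55 + k t{\left(o{\left(-5 \right)} \right)} = 55 - 9 \left(35 + 5 \cdot 2\right) = 55 - 9 \left(35 + 10\right) = 55 - 405 = -350$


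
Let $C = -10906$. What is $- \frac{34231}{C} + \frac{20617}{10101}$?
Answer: $\frac{81516619}{15737358} \approx 5.1798$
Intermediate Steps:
$- \frac{34231}{C} + \frac{20617}{10101} = - \frac{34231}{-10906} + \frac{20617}{10101} = \left(-34231\right) \left(- \frac{1}{10906}\right) + 20617 \cdot \frac{1}{10101} = \frac{34231}{10906} + \frac{20617}{10101} = \frac{81516619}{15737358}$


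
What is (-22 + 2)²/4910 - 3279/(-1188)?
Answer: 552503/194436 ≈ 2.8416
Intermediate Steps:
(-22 + 2)²/4910 - 3279/(-1188) = (-20)²*(1/4910) - 3279*(-1/1188) = 400*(1/4910) + 1093/396 = 40/491 + 1093/396 = 552503/194436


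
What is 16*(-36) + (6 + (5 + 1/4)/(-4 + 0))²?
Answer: -141831/256 ≈ -554.03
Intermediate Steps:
16*(-36) + (6 + (5 + 1/4)/(-4 + 0))² = -576 + (6 + (5 + ¼)/(-4))² = -576 + (6 + (21/4)*(-¼))² = -576 + (6 - 21/16)² = -576 + (75/16)² = -576 + 5625/256 = -141831/256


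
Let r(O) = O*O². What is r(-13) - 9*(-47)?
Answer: -1774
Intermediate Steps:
r(O) = O³
r(-13) - 9*(-47) = (-13)³ - 9*(-47) = -2197 + 423 = -1774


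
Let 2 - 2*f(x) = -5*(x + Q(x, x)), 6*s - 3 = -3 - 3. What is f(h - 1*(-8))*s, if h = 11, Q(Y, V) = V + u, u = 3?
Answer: -207/4 ≈ -51.750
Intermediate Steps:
Q(Y, V) = 3 + V (Q(Y, V) = V + 3 = 3 + V)
s = -½ (s = ½ + (-3 - 3)/6 = ½ + (⅙)*(-6) = ½ - 1 = -½ ≈ -0.50000)
f(x) = 17/2 + 5*x (f(x) = 1 - (-5)*(x + (3 + x))/2 = 1 - (-5)*(3 + 2*x)/2 = 1 - (-15 - 10*x)/2 = 1 + (15/2 + 5*x) = 17/2 + 5*x)
f(h - 1*(-8))*s = (17/2 + 5*(11 - 1*(-8)))*(-½) = (17/2 + 5*(11 + 8))*(-½) = (17/2 + 5*19)*(-½) = (17/2 + 95)*(-½) = (207/2)*(-½) = -207/4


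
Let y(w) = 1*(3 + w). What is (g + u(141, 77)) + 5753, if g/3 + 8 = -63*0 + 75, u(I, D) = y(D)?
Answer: 6034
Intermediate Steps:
y(w) = 3 + w
u(I, D) = 3 + D
g = 201 (g = -24 + 3*(-63*0 + 75) = -24 + 3*(0 + 75) = -24 + 3*75 = -24 + 225 = 201)
(g + u(141, 77)) + 5753 = (201 + (3 + 77)) + 5753 = (201 + 80) + 5753 = 281 + 5753 = 6034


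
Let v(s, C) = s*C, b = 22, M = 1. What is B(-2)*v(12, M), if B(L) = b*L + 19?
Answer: -300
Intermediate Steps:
v(s, C) = C*s
B(L) = 19 + 22*L (B(L) = 22*L + 19 = 19 + 22*L)
B(-2)*v(12, M) = (19 + 22*(-2))*(1*12) = (19 - 44)*12 = -25*12 = -300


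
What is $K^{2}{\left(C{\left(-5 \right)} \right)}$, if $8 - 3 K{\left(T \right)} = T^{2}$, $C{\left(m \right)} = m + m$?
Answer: $\frac{8464}{9} \approx 940.44$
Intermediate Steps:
$C{\left(m \right)} = 2 m$
$K{\left(T \right)} = \frac{8}{3} - \frac{T^{2}}{3}$
$K^{2}{\left(C{\left(-5 \right)} \right)} = \left(\frac{8}{3} - \frac{\left(2 \left(-5\right)\right)^{2}}{3}\right)^{2} = \left(\frac{8}{3} - \frac{\left(-10\right)^{2}}{3}\right)^{2} = \left(\frac{8}{3} - \frac{100}{3}\right)^{2} = \left(- \frac{92}{3}\right)^{2} = \frac{8464}{9}$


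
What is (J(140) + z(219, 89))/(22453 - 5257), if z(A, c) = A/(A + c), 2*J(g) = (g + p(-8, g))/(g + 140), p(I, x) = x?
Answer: 373/5296368 ≈ 7.0426e-5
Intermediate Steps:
J(g) = g/(140 + g) (J(g) = ((g + g)/(g + 140))/2 = ((2*g)/(140 + g))/2 = (2*g/(140 + g))/2 = g/(140 + g))
z(A, c) = A/(A + c)
(J(140) + z(219, 89))/(22453 - 5257) = (140/(140 + 140) + 219/(219 + 89))/(22453 - 5257) = (140/280 + 219/308)/17196 = (140*(1/280) + 219*(1/308))*(1/17196) = (1/2 + 219/308)*(1/17196) = (373/308)*(1/17196) = 373/5296368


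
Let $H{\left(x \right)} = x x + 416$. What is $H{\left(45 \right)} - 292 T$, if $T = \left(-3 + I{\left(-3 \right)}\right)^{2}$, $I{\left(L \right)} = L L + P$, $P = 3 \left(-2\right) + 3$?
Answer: $-187$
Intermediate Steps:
$P = -3$ ($P = -6 + 3 = -3$)
$H{\left(x \right)} = 416 + x^{2}$ ($H{\left(x \right)} = x^{2} + 416 = 416 + x^{2}$)
$I{\left(L \right)} = -3 + L^{2}$ ($I{\left(L \right)} = L L - 3 = L^{2} - 3 = -3 + L^{2}$)
$T = 9$ ($T = \left(-3 - \left(3 - \left(-3\right)^{2}\right)\right)^{2} = \left(-3 + \left(-3 + 9\right)\right)^{2} = \left(-3 + 6\right)^{2} = 3^{2} = 9$)
$H{\left(45 \right)} - 292 T = \left(416 + 45^{2}\right) - 2628 = \left(416 + 2025\right) - 2628 = 2441 - 2628 = -187$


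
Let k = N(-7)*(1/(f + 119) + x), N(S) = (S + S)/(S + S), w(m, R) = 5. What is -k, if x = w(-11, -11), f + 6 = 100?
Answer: -1066/213 ≈ -5.0047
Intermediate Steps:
f = 94 (f = -6 + 100 = 94)
N(S) = 1 (N(S) = (2*S)/((2*S)) = (2*S)*(1/(2*S)) = 1)
x = 5
k = 1066/213 (k = 1*(1/(94 + 119) + 5) = 1*(1/213 + 5) = 1*(1066/213) = 1066/213 ≈ 5.0047)
-k = -1*1066/213 = -1066/213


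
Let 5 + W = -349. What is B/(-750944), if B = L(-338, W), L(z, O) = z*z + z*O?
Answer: -29237/93868 ≈ -0.31147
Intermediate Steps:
W = -354 (W = -5 - 349 = -354)
L(z, O) = z² + O*z
B = 233896 (B = -338*(-354 - 338) = -338*(-692) = 233896)
B/(-750944) = 233896/(-750944) = 233896*(-1/750944) = -29237/93868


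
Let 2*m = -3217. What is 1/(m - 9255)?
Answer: -2/21727 ≈ -9.2051e-5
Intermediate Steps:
m = -3217/2 (m = (½)*(-3217) = -3217/2 ≈ -1608.5)
1/(m - 9255) = 1/(-3217/2 - 9255) = 1/(-21727/2) = -2/21727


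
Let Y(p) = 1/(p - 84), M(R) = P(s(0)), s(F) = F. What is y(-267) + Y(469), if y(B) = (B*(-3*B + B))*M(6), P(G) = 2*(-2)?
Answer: 219570121/385 ≈ 5.7031e+5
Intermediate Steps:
P(G) = -4
M(R) = -4
Y(p) = 1/(-84 + p)
y(B) = 8*B² (y(B) = (B*(-3*B + B))*(-4) = (B*(-2*B))*(-4) = -2*B²*(-4) = 8*B²)
y(-267) + Y(469) = 8*(-267)² + 1/(-84 + 469) = 8*71289 + 1/385 = 570312 + 1/385 = 219570121/385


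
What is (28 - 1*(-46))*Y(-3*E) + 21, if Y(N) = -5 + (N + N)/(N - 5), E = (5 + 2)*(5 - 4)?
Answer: -2983/13 ≈ -229.46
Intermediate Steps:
E = 7 (E = 7*1 = 7)
Y(N) = -5 + 2*N/(-5 + N) (Y(N) = -5 + (2*N)/(-5 + N) = -5 + 2*N/(-5 + N))
(28 - 1*(-46))*Y(-3*E) + 21 = (28 - 1*(-46))*((25 - (-9)*7)/(-5 - 3*7)) + 21 = (28 + 46)*((25 - 3*(-21))/(-5 - 21)) + 21 = 74*((25 + 63)/(-26)) + 21 = 74*(-1/26*88) + 21 = 74*(-44/13) + 21 = -3256/13 + 21 = -2983/13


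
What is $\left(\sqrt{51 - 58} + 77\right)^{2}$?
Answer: $\left(77 + i \sqrt{7}\right)^{2} \approx 5922.0 + 407.45 i$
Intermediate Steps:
$\left(\sqrt{51 - 58} + 77\right)^{2} = \left(\sqrt{-7} + 77\right)^{2} = \left(i \sqrt{7} + 77\right)^{2} = \left(77 + i \sqrt{7}\right)^{2}$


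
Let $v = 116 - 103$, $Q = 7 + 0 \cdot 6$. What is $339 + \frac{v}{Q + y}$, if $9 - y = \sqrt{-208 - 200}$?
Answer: $\frac{28163}{83} + \frac{13 i \sqrt{102}}{332} \approx 339.31 + 0.39546 i$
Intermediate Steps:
$Q = 7$ ($Q = 7 + 0 = 7$)
$y = 9 - 2 i \sqrt{102}$ ($y = 9 - \sqrt{-208 - 200} = 9 - \sqrt{-408} = 9 - 2 i \sqrt{102} \approx 9.0 - 20.199 i$)
$v = 13$ ($v = 116 - 103 = 13$)
$339 + \frac{v}{Q + y} = 339 + \frac{13}{7 + \left(9 - 2 i \sqrt{102}\right)} = 339 + \frac{13}{16 - 2 i \sqrt{102}}$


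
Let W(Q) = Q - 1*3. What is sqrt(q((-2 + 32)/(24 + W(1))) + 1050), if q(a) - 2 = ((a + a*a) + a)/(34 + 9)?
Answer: sqrt(235386773)/473 ≈ 32.436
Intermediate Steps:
W(Q) = -3 + Q (W(Q) = Q - 3 = -3 + Q)
q(a) = 2 + a**2/43 + 2*a/43 (q(a) = 2 + ((a + a*a) + a)/(34 + 9) = 2 + ((a + a**2) + a)/43 = 2 + (a**2 + 2*a)*(1/43) = 2 + (a**2/43 + 2*a/43) = 2 + a**2/43 + 2*a/43)
sqrt(q((-2 + 32)/(24 + W(1))) + 1050) = sqrt((2 + ((-2 + 32)/(24 + (-3 + 1)))**2/43 + 2*((-2 + 32)/(24 + (-3 + 1)))/43) + 1050) = sqrt((2 + (30/(24 - 2))**2/43 + 2*(30/(24 - 2))/43) + 1050) = sqrt((2 + (30/22)**2/43 + 2*(30/22)/43) + 1050) = sqrt((2 + (30*(1/22))**2/43 + 2*(30*(1/22))/43) + 1050) = sqrt((2 + (15/11)**2/43 + (2/43)*(15/11)) + 1050) = sqrt((2 + (1/43)*(225/121) + 30/473) + 1050) = sqrt((2 + 225/5203 + 30/473) + 1050) = sqrt(10961/5203 + 1050) = sqrt(5474111/5203) = sqrt(235386773)/473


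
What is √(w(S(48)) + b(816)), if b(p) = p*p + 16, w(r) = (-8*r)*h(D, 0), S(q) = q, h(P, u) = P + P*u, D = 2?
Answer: 4*√41569 ≈ 815.54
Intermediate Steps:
w(r) = -16*r (w(r) = (-8*r)*(2*(1 + 0)) = (-8*r)*(2*1) = -8*r*2 = -16*r)
b(p) = 16 + p² (b(p) = p² + 16 = 16 + p²)
√(w(S(48)) + b(816)) = √(-16*48 + (16 + 816²)) = √(-768 + (16 + 665856)) = √(-768 + 665872) = √665104 = 4*√41569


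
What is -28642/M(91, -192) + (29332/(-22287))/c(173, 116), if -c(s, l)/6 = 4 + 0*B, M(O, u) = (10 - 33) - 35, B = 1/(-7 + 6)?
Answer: 1915245419/3877938 ≈ 493.88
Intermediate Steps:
B = -1 (B = 1/(-1) = -1)
M(O, u) = -58 (M(O, u) = -23 - 35 = -58)
c(s, l) = -24 (c(s, l) = -6*(4 + 0*(-1)) = -6*(4 + 0) = -6*4 = -24)
-28642/M(91, -192) + (29332/(-22287))/c(173, 116) = -28642/(-58) + (29332/(-22287))/(-24) = -28642*(-1/58) + (29332*(-1/22287))*(-1/24) = 14321/29 - 29332/22287*(-1/24) = 14321/29 + 7333/133722 = 1915245419/3877938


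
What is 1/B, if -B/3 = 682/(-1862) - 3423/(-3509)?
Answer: -3266879/5970732 ≈ -0.54715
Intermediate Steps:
B = -5970732/3266879 (B = -3*(682/(-1862) - 3423/(-3509)) = -3*(682*(-1/1862) - 3423*(-1/3509)) = -3*(-341/931 + 3423/3509) = -3*1990244/3266879 = -5970732/3266879 ≈ -1.8277)
1/B = 1/(-5970732/3266879) = -3266879/5970732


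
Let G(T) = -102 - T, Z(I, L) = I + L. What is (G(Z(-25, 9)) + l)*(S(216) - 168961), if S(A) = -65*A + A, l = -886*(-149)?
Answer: -24114459480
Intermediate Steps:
l = 132014
S(A) = -64*A
(G(Z(-25, 9)) + l)*(S(216) - 168961) = ((-102 - (-25 + 9)) + 132014)*(-64*216 - 168961) = ((-102 - 1*(-16)) + 132014)*(-13824 - 168961) = ((-102 + 16) + 132014)*(-182785) = (-86 + 132014)*(-182785) = 131928*(-182785) = -24114459480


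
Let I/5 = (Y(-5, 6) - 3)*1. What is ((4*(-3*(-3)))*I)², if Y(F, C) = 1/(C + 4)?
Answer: 272484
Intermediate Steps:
Y(F, C) = 1/(4 + C)
I = -29/2 (I = 5*((1/(4 + 6) - 3)*1) = 5*((1/10 - 3)*1) = 5*((⅒ - 3)*1) = 5*(-29/10*1) = 5*(-29/10) = -29/2 ≈ -14.500)
((4*(-3*(-3)))*I)² = ((4*(-3*(-3)))*(-29/2))² = ((4*9)*(-29/2))² = (36*(-29/2))² = (-522)² = 272484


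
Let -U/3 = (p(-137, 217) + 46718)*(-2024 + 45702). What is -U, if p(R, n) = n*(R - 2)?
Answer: 2169267870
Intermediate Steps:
p(R, n) = n*(-2 + R)
U = -2169267870 (U = -3*(217*(-2 - 137) + 46718)*(-2024 + 45702) = -3*(217*(-139) + 46718)*43678 = -3*(-30163 + 46718)*43678 = -49665*43678 = -3*723089290 = -2169267870)
-U = -1*(-2169267870) = 2169267870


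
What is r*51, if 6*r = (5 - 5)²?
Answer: 0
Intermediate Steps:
r = 0 (r = (5 - 5)²/6 = (⅙)*0² = (⅙)*0 = 0)
r*51 = 0*51 = 0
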